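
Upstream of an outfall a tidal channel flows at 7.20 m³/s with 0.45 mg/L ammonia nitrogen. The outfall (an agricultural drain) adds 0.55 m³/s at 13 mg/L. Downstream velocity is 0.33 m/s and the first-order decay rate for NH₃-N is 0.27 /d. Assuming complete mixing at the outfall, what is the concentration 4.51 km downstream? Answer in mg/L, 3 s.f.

After complete mixing, C₀ = (0.55·13 + 7.2·0.45) / 7.75 = 1.341 mg/L.
Travel time t = 4510 m / 0.33 m/s = 1.367e+04 s = 0.1582 d.
C = 1.341·exp(−0.27·0.1582) = 1.341·0.9582 = 1.285 mg/L.

1.28 mg/L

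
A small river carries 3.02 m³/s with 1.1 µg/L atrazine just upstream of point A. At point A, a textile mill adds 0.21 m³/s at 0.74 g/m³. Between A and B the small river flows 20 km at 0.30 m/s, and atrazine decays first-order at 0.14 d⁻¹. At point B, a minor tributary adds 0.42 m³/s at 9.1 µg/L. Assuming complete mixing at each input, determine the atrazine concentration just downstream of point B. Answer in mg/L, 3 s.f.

0.0401 mg/L

1.1 µg/L = 0.0011 mg/L.
After input A: C = (3.02·0.0011 + 0.21·0.74) / 3.23 = 0.04914 mg/L.
Over the 20 km reach to input B (t = 6.667e+04 s = 0.7716 d), decay gives C = 0.04914·exp(−0.14·0.7716) = 0.04411 mg/L.
9.1 µg/L = 0.0091 mg/L.
After input B: C = (3.23·0.04411 + 0.42·0.0091) / 3.65 = 0.04008 mg/L.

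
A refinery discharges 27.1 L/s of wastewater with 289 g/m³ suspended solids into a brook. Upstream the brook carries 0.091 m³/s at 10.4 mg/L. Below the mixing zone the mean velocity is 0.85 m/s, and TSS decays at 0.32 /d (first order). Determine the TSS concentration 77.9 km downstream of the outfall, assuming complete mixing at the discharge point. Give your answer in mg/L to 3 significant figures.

27.1 L/s = 0.0271 m³/s.
After complete mixing, C₀ = (0.0271·289 + 0.091·10.4) / 0.1181 = 74.33 mg/L.
Travel time t = 7.79e+04 m / 0.85 m/s = 9.165e+04 s = 1.061 d.
C = 74.33·exp(−0.32·1.061) = 74.33·0.7122 = 52.94 mg/L.

52.9 mg/L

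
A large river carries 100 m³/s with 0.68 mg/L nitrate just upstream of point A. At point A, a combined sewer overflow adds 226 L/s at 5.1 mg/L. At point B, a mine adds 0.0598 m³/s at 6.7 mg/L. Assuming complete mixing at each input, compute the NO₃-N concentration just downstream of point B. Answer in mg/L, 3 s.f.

226 L/s = 0.226 m³/s.
After input A: C = (100·0.68 + 0.226·5.1) / 100.2 = 0.69 mg/L.
After input B: C = (100.2·0.69 + 0.0598·6.7) / 100.3 = 0.6936 mg/L.

0.694 mg/L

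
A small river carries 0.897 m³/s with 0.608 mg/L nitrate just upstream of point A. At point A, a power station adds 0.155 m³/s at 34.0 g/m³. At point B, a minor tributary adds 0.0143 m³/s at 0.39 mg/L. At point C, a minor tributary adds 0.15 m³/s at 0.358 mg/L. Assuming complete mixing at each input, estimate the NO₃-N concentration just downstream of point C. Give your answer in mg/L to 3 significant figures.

After input A: C = (0.897·0.608 + 0.155·34) / 1.052 = 5.528 mg/L.
After input B: C = (1.052·5.528 + 0.0143·0.39) / 1.066 = 5.459 mg/L.
After input C: C = (1.066·5.459 + 0.15·0.358) / 1.216 = 4.83 mg/L.

4.83 mg/L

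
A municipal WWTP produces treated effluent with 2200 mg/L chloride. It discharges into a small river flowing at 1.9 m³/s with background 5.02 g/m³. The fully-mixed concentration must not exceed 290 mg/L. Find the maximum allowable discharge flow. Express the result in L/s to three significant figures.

Mass balance at complete mixing: C_std·(Q_w + Q_r) = Q_w·C_e + Q_r·C_b.
Rearranging, Q_w = Q_r·(C_std − C_b)/(C_e − C_std) = 1.9·(290 − 5.02) / (2200 − 290) = 0.2835 m³/s.
= 283.5 L/s.

283 L/s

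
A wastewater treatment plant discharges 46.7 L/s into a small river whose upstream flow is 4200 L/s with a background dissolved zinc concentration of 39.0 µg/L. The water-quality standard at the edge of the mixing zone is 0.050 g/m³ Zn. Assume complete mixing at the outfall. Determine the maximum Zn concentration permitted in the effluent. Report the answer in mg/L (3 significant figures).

1.04 mg/L

46.7 L/s = 0.0467 m³/s.
4200 L/s = 4.2 m³/s.
39.0 µg/L = 0.039 mg/L.
Mass balance: 0.05·4.247 = 0.0467·Cₑ + 4.2·0.039.
Cₑ = (0.2123 − 0.1638) / 0.0467 = 1.039 mg/L.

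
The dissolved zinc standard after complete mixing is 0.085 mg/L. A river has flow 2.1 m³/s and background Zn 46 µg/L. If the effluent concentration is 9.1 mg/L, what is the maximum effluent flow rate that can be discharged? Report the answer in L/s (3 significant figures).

9.08 L/s

46 µg/L = 0.046 mg/L.
Mass balance at complete mixing: C_std·(Q_w + Q_r) = Q_w·C_e + Q_r·C_b.
Rearranging, Q_w = Q_r·(C_std − C_b)/(C_e − C_std) = 2.1·(0.085 − 0.046) / (9.1 − 0.085) = 0.009085 m³/s.
= 9.085 L/s.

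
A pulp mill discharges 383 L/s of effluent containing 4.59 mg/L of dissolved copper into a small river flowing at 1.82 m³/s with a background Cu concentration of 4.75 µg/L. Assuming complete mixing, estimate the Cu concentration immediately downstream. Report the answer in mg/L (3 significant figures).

383 L/s = 0.383 m³/s.
4.75 µg/L = 0.00475 mg/L.
By mass balance at complete mixing, C = (0.383·4.59 + 1.82·0.00475) / (0.383 + 1.82) = 1.767/2.203 = 0.8019 mg/L.

0.802 mg/L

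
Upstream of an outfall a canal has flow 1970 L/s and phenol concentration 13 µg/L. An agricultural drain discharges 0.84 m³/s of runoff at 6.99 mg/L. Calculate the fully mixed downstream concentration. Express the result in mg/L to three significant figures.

1970 L/s = 1.97 m³/s.
13 µg/L = 0.013 mg/L.
By mass balance at complete mixing, C = (0.84·6.99 + 1.97·0.013) / (0.84 + 1.97) = 5.897/2.81 = 2.099 mg/L.

2.10 mg/L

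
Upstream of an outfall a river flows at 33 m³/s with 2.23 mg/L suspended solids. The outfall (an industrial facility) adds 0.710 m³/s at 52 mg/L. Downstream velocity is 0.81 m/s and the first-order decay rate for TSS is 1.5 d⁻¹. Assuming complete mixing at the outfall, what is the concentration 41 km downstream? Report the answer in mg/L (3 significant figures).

1.36 mg/L

After complete mixing, C₀ = (0.71·52 + 33·2.23) / 33.71 = 3.278 mg/L.
Travel time t = 4.1e+04 m / 0.81 m/s = 5.062e+04 s = 0.5858 d.
C = 3.278·exp(−1.5·0.5858) = 3.278·0.4153 = 1.361 mg/L.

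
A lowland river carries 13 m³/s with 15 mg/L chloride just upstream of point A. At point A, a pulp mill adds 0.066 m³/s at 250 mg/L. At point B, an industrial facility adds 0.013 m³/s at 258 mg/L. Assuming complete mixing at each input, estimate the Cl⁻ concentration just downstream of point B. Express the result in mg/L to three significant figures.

16.4 mg/L

After input A: C = (13·15 + 0.066·250) / 13.07 = 16.19 mg/L.
After input B: C = (13.07·16.19 + 0.013·258) / 13.08 = 16.43 mg/L.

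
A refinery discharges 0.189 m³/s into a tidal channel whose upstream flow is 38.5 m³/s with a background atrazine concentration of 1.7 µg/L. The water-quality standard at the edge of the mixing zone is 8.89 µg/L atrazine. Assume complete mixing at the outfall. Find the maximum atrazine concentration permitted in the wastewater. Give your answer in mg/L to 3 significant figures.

1.7 µg/L = 0.0017 mg/L.
8.89 µg/L = 0.00889 mg/L.
Mass balance: 0.00889·38.69 = 0.189·Cₑ + 38.5·0.0017.
Cₑ = (0.3439 − 0.06545) / 0.189 = 1.474 mg/L.

1.47 mg/L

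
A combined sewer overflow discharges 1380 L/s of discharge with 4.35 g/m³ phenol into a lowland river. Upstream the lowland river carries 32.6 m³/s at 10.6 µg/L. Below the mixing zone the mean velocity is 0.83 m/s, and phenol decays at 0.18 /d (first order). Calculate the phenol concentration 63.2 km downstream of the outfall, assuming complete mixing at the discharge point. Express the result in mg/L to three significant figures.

0.159 mg/L

1380 L/s = 1.38 m³/s.
10.6 µg/L = 0.0106 mg/L.
After complete mixing, C₀ = (1.38·4.35 + 32.6·0.0106) / 33.98 = 0.1868 mg/L.
Travel time t = 6.32e+04 m / 0.83 m/s = 7.614e+04 s = 0.8813 d.
C = 0.1868·exp(−0.18·0.8813) = 0.1868·0.8533 = 0.1594 mg/L.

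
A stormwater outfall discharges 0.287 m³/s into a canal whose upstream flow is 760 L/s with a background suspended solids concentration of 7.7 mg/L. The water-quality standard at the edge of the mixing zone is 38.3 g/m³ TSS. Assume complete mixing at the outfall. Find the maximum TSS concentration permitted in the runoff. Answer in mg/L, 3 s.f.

760 L/s = 0.76 m³/s.
Mass balance: 38.3·1.047 = 0.287·Cₑ + 0.76·7.7.
Cₑ = (40.1 − 5.852) / 0.287 = 119.3 mg/L.

119 mg/L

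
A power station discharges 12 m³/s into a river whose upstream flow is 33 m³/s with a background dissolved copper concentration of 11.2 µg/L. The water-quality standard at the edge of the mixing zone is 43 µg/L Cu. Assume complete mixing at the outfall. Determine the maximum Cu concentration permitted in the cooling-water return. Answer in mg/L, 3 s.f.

11.2 µg/L = 0.0112 mg/L.
43 µg/L = 0.043 mg/L.
Mass balance: 0.043·45 = 12·Cₑ + 33·0.0112.
Cₑ = (1.935 − 0.3696) / 12 = 0.1305 mg/L.

0.130 mg/L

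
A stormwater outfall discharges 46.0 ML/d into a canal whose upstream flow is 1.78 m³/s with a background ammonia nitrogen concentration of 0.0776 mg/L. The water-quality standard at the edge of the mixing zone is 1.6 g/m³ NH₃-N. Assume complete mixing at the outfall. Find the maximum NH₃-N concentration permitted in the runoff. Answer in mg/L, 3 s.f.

6.69 mg/L

46.0 ML/d = 0.5324 m³/s.
Mass balance: 1.6·2.312 = 0.5324·Cₑ + 1.78·0.0776.
Cₑ = (3.7 − 0.1381) / 0.5324 = 6.69 mg/L.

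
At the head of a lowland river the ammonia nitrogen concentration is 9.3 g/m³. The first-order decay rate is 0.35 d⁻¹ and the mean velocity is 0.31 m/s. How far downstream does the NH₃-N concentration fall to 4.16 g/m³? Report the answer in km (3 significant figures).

From C = C₀·e^(−kt), t = ln(C₀/C)/k = ln(9.3/4.16)/0.35 = 0.8045/0.35 = 2.299 d.
Distance = v·t = 0.31 m/s × 1.986e+05 s = 6.156e+04 m = 61.56 km.

61.6 km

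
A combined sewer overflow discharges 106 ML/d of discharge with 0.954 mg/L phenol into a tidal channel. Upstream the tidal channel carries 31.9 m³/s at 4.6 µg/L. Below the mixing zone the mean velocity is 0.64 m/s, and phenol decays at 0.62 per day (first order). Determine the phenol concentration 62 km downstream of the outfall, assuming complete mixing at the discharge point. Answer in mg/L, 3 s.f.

106 ML/d = 1.227 m³/s.
4.6 µg/L = 0.0046 mg/L.
After complete mixing, C₀ = (1.227·0.954 + 31.9·0.0046) / 33.13 = 0.03976 mg/L.
Travel time t = 6.2e+04 m / 0.64 m/s = 9.688e+04 s = 1.121 d.
C = 0.03976·exp(−0.62·1.121) = 0.03976·0.499 = 0.01984 mg/L.

0.0198 mg/L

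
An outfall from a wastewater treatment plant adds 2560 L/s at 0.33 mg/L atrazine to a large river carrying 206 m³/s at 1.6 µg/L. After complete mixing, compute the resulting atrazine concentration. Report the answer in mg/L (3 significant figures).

0.00563 mg/L

2560 L/s = 2.56 m³/s.
1.6 µg/L = 0.0016 mg/L.
Flow-weighted mixing gives C = (2.56·0.33 + 206·0.0016) / (2.56 + 206) = 1.174/208.6 = 0.005631 mg/L.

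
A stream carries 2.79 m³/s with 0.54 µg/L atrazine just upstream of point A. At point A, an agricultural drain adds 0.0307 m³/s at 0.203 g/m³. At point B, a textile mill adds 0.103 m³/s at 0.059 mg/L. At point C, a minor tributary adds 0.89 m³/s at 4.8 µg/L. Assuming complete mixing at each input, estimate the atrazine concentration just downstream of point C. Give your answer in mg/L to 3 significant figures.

0.00474 mg/L

0.54 µg/L = 0.00054 mg/L.
After input A: C = (2.79·0.00054 + 0.0307·0.203) / 2.821 = 0.002744 mg/L.
After input B: C = (2.821·0.002744 + 0.103·0.059) / 2.924 = 0.004725 mg/L.
4.8 µg/L = 0.0048 mg/L.
After input C: C = (2.924·0.004725 + 0.89·0.0048) / 3.814 = 0.004743 mg/L.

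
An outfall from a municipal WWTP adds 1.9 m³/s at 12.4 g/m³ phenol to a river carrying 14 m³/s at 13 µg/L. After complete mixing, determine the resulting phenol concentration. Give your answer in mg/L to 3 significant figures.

13 µg/L = 0.013 mg/L.
By mass balance at complete mixing, C = (1.9·12.4 + 14·0.013) / (1.9 + 14) = 23.74/15.9 = 1.493 mg/L.

1.49 mg/L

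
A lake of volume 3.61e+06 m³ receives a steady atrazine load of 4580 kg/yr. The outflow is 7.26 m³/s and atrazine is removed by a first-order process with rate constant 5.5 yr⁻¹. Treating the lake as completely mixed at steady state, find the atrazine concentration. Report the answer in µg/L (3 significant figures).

Outflow Q = 7.26 m³/s × 3.156e+07 s/yr = 2.291e+08 m³/yr.
Steady-state CSTR mass balance: W = Q·C + k·V·C, so C = W/(Q + kV).
Q + kV = 2.291e+08 + 5.5·3.61e+06 = 2.49e+08 m³/yr.
C = 4580/2.49e+08 = 1.84e-05 kg/m³ = 0.0184 mg/L = 18.4 µg/L.

18.4 µg/L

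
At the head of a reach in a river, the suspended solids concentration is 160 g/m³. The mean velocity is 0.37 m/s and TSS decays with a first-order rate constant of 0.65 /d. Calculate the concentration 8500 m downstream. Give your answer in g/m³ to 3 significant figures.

135 g/m³

Travel time t = 8500 m / 0.37 m/s = 8500/0.37 = 2.297e+04 s = 0.2659 d.
First-order decay: C = 160·exp(−0.65·0.2659) = 160·0.8413 = 134.6 g/m³.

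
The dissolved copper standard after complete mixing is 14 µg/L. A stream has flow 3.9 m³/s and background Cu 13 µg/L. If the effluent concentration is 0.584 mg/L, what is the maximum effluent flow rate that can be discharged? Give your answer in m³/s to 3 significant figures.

0.00684 m³/s

13 µg/L = 0.013 mg/L.
14 µg/L = 0.014 mg/L.
Mass balance at complete mixing: C_std·(Q_w + Q_r) = Q_w·C_e + Q_r·C_b.
Rearranging, Q_w = Q_r·(C_std − C_b)/(C_e − C_std) = 3.9·(0.014 − 0.013) / (0.584 − 0.014) = 0.006842 m³/s.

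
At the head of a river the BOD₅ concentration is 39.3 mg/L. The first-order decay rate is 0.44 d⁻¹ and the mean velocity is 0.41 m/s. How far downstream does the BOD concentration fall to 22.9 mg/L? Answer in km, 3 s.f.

43.5 km

From C = C₀·e^(−kt), t = ln(C₀/C)/k = ln(39.3/22.9)/0.44 = 0.5401/0.44 = 1.227 d.
Distance = v·t = 0.41 m/s × 1.061e+05 s = 4.348e+04 m = 43.48 km.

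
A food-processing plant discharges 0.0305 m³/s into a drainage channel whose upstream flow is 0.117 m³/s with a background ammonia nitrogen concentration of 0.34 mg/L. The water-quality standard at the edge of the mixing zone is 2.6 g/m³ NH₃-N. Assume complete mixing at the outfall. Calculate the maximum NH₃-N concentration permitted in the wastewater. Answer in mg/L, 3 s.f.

11.3 mg/L

Mass balance: 2.6·0.1475 = 0.0305·Cₑ + 0.117·0.34.
Cₑ = (0.3835 − 0.03978) / 0.0305 = 11.27 mg/L.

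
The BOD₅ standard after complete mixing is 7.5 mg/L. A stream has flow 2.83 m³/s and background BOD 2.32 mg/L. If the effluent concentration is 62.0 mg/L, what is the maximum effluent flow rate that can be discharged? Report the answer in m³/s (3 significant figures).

Mass balance at complete mixing: C_std·(Q_w + Q_r) = Q_w·C_e + Q_r·C_b.
Rearranging, Q_w = Q_r·(C_std − C_b)/(C_e − C_std) = 2.83·(7.5 − 2.32) / (62 − 7.5) = 0.269 m³/s.

0.269 m³/s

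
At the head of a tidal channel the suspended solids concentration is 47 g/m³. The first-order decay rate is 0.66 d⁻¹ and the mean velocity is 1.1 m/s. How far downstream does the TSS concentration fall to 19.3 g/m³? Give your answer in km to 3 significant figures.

128 km

From C = C₀·e^(−kt), t = ln(C₀/C)/k = ln(47/19.3)/0.66 = 0.89/0.66 = 1.349 d.
Distance = v·t = 1.1 m/s × 1.165e+05 s = 1.282e+05 m = 128.2 km.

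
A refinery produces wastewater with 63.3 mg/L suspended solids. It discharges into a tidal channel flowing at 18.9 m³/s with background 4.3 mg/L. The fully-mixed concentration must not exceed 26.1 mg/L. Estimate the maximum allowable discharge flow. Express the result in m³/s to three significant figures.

11.1 m³/s

Mass balance at complete mixing: C_std·(Q_w + Q_r) = Q_w·C_e + Q_r·C_b.
Rearranging, Q_w = Q_r·(C_std − C_b)/(C_e − C_std) = 18.9·(26.1 − 4.3) / (63.3 − 26.1) = 11.08 m³/s.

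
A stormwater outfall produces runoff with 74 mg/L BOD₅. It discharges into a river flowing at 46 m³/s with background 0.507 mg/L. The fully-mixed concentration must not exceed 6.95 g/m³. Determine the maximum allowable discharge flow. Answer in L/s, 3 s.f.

4420 L/s

Mass balance at complete mixing: C_std·(Q_w + Q_r) = Q_w·C_e + Q_r·C_b.
Rearranging, Q_w = Q_r·(C_std − C_b)/(C_e − C_std) = 46·(6.95 − 0.507) / (74 − 6.95) = 4.42 m³/s.
= 4420 L/s.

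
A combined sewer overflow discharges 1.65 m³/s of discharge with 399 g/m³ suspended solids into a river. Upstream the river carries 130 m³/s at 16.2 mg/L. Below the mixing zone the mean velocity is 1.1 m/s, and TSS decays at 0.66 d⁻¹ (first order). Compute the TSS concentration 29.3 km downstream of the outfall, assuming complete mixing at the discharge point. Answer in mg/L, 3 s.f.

After complete mixing, C₀ = (1.65·399 + 130·16.2) / 131.7 = 21 mg/L.
Travel time t = 2.93e+04 m / 1.1 m/s = 2.664e+04 s = 0.3083 d.
C = 21·exp(−0.66·0.3083) = 21·0.8159 = 17.13 mg/L.

17.1 mg/L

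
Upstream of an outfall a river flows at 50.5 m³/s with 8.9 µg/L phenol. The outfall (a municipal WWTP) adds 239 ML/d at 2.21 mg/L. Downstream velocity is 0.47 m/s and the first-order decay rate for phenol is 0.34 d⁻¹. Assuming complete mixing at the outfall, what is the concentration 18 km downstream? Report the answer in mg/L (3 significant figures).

239 ML/d = 2.766 m³/s.
8.9 µg/L = 0.0089 mg/L.
After complete mixing, C₀ = (2.766·2.21 + 50.5·0.0089) / 53.27 = 0.1232 mg/L.
Travel time t = 1.8e+04 m / 0.47 m/s = 3.83e+04 s = 0.4433 d.
C = 0.1232·exp(−0.34·0.4433) = 0.1232·0.8601 = 0.106 mg/L.

0.106 mg/L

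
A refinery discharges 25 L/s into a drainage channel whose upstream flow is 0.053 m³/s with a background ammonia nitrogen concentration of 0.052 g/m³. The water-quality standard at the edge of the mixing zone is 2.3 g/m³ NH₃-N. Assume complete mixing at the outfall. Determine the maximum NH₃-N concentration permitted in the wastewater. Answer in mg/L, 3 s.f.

25 L/s = 0.025 m³/s.
Mass balance: 2.3·0.078 = 0.025·Cₑ + 0.053·0.052.
Cₑ = (0.1794 − 0.002756) / 0.025 = 7.066 mg/L.

7.07 mg/L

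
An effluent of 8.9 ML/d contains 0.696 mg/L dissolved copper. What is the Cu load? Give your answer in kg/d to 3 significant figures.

8.9 ML/d = 0.103 m³/s.
Mass flux = Q·C = 0.103 m³/s × 0.696 g/m³ = 0.07169 g/s.
= 0.07169 g/s × 86.4 = 6.194 kg/d.

6.19 kg/d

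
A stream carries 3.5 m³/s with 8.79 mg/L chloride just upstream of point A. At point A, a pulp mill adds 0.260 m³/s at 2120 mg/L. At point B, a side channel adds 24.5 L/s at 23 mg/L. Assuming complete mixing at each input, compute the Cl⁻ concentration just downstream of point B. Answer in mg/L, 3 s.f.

154 mg/L

After input A: C = (3.5·8.79 + 0.26·2120) / 3.76 = 154.8 mg/L.
24.5 L/s = 0.0245 m³/s.
After input B: C = (3.76·154.8 + 0.0245·23) / 3.784 = 153.9 mg/L.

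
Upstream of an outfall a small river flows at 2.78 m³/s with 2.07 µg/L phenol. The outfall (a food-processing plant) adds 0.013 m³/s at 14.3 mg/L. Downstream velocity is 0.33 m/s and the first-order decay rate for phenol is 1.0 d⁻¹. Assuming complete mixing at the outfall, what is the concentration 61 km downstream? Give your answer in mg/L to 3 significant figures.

0.00808 mg/L

2.07 µg/L = 0.00207 mg/L.
After complete mixing, C₀ = (0.013·14.3 + 2.78·0.00207) / 2.793 = 0.06862 mg/L.
Travel time t = 6.1e+04 m / 0.33 m/s = 1.848e+05 s = 2.139 d.
C = 0.06862·exp(−1.0·2.139) = 0.06862·0.1177 = 0.008078 mg/L.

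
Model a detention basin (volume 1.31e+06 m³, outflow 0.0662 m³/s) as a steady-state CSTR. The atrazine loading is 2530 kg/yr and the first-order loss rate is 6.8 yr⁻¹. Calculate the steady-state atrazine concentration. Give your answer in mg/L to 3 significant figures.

0.230 mg/L

Outflow Q = 0.0662 m³/s × 3.156e+07 s/yr = 2.089e+06 m³/yr.
Steady-state CSTR mass balance: W = Q·C + k·V·C, so C = W/(Q + kV).
Q + kV = 2.089e+06 + 6.8·1.31e+06 = 1.1e+07 m³/yr.
C = 2530/1.1e+07 = 0.0002301 kg/m³ = 0.2301 mg/L.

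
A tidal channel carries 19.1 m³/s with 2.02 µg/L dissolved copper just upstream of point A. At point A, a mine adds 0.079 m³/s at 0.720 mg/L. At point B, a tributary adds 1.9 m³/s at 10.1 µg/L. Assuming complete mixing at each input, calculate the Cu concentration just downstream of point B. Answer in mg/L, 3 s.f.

0.00544 mg/L

2.02 µg/L = 0.00202 mg/L.
After input A: C = (19.1·0.00202 + 0.079·0.72) / 19.18 = 0.004977 mg/L.
10.1 µg/L = 0.0101 mg/L.
After input B: C = (19.18·0.004977 + 1.9·0.0101) / 21.08 = 0.005439 mg/L.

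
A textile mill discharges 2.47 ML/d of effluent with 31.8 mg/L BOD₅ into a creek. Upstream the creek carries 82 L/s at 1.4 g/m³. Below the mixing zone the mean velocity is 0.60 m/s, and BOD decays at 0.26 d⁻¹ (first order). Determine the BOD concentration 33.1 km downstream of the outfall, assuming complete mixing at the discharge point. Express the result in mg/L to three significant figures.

2.47 ML/d = 0.02859 m³/s.
82 L/s = 0.082 m³/s.
After complete mixing, C₀ = (0.02859·31.8 + 0.082·1.4) / 0.1106 = 9.259 mg/L.
Travel time t = 3.31e+04 m / 0.60 m/s = 5.517e+04 s = 0.6385 d.
C = 9.259·exp(−0.26·0.6385) = 9.259·0.847 = 7.842 mg/L.

7.84 mg/L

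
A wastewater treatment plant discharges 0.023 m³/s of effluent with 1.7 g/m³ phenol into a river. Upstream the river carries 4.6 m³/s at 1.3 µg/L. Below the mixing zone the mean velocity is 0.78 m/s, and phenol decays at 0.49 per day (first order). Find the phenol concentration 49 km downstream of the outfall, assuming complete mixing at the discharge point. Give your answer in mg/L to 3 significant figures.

1.3 µg/L = 0.0013 mg/L.
After complete mixing, C₀ = (0.023·1.7 + 4.6·0.0013) / 4.623 = 0.009751 mg/L.
Travel time t = 4.9e+04 m / 0.78 m/s = 6.282e+04 s = 0.7271 d.
C = 0.009751·exp(−0.49·0.7271) = 0.009751·0.7003 = 0.006829 mg/L.

0.00683 mg/L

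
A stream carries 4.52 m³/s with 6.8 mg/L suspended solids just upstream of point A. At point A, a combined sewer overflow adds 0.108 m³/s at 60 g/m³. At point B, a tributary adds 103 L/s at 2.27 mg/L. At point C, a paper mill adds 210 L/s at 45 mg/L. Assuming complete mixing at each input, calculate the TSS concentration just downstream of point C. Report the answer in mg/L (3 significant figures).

After input A: C = (4.52·6.8 + 0.108·60) / 4.628 = 8.041 mg/L.
103 L/s = 0.103 m³/s.
After input B: C = (4.628·8.041 + 0.103·2.27) / 4.731 = 7.916 mg/L.
210 L/s = 0.21 m³/s.
After input C: C = (4.731·7.916 + 0.21·45) / 4.941 = 9.492 mg/L.

9.49 mg/L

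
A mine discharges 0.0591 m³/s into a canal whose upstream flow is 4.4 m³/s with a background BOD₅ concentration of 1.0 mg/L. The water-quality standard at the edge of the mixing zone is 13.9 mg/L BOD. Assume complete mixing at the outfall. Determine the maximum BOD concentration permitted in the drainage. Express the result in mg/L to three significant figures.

Mass balance: 13.9·4.459 = 0.0591·Cₑ + 4.4·1.
Cₑ = (61.98 − 4.4) / 0.0591 = 974.3 mg/L.

974 mg/L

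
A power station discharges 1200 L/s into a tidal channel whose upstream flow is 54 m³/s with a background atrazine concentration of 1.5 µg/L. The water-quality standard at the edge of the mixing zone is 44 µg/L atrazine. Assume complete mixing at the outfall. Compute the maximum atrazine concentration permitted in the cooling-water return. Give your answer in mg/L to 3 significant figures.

1200 L/s = 1.2 m³/s.
1.5 µg/L = 0.0015 mg/L.
44 µg/L = 0.044 mg/L.
Mass balance: 0.044·55.2 = 1.2·Cₑ + 54·0.0015.
Cₑ = (2.429 − 0.081) / 1.2 = 1.956 mg/L.

1.96 mg/L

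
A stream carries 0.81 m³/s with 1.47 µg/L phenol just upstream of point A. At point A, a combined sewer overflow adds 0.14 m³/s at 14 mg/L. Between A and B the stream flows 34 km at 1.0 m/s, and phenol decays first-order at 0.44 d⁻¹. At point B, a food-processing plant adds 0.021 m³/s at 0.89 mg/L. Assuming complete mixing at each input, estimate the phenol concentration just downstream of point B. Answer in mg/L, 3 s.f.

1.72 mg/L

1.47 µg/L = 0.00147 mg/L.
After input A: C = (0.81·0.00147 + 0.14·14) / 0.95 = 2.064 mg/L.
Over the 34 km reach to input B (t = 3.4e+04 s = 0.3935 d), decay gives C = 2.064·exp(−0.44·0.3935) = 1.736 mg/L.
After input B: C = (0.95·1.736 + 0.021·0.89) / 0.971 = 1.718 mg/L.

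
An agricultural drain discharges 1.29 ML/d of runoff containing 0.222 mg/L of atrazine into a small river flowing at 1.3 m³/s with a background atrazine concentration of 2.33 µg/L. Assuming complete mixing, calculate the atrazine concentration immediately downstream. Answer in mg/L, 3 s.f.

0.00482 mg/L

1.29 ML/d = 0.01493 m³/s.
2.33 µg/L = 0.00233 mg/L.
Flow-weighted mixing gives C = (0.01493·0.222 + 1.3·0.00233) / (0.01493 + 1.3) = 0.006344/1.315 = 0.004824 mg/L.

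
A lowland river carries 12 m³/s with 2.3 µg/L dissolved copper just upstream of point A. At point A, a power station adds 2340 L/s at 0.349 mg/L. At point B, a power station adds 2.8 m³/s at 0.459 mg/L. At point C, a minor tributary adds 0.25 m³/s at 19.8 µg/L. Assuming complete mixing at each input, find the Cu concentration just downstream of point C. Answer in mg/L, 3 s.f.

2.3 µg/L = 0.0023 mg/L.
2340 L/s = 2.34 m³/s.
After input A: C = (12·0.0023 + 2.34·0.349) / 14.34 = 0.05887 mg/L.
After input B: C = (14.34·0.05887 + 2.8·0.459) / 17.14 = 0.1242 mg/L.
19.8 µg/L = 0.0198 mg/L.
After input C: C = (17.14·0.1242 + 0.25·0.0198) / 17.39 = 0.1227 mg/L.

0.123 mg/L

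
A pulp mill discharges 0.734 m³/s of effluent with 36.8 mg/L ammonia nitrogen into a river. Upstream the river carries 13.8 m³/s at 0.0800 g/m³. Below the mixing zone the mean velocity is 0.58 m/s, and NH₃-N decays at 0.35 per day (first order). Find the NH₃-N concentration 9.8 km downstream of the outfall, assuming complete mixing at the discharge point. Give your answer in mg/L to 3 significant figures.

After complete mixing, C₀ = (0.734·36.8 + 13.8·0.08) / 14.53 = 1.934 mg/L.
Travel time t = 9800 m / 0.58 m/s = 1.69e+04 s = 0.1956 d.
C = 1.934·exp(−0.35·0.1956) = 1.934·0.9338 = 1.806 mg/L.

1.81 mg/L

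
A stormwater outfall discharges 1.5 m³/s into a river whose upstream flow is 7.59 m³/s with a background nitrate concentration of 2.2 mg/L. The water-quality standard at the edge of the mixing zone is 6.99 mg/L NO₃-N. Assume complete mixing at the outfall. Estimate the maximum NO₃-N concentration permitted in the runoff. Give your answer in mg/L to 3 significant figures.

31.2 mg/L

Mass balance: 6.99·9.09 = 1.5·Cₑ + 7.59·2.2.
Cₑ = (63.54 − 16.7) / 1.5 = 31.23 mg/L.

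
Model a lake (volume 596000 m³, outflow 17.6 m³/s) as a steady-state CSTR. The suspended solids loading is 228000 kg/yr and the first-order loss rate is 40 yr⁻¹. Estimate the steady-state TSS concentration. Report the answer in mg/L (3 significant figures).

Outflow Q = 17.6 m³/s × 3.156e+07 s/yr = 5.554e+08 m³/yr.
Steady-state CSTR mass balance: W = Q·C + k·V·C, so C = W/(Q + kV).
Q + kV = 5.554e+08 + 40·596000 = 5.793e+08 m³/yr.
C = 228000/5.793e+08 = 0.0003936 kg/m³ = 0.3936 mg/L.

0.394 mg/L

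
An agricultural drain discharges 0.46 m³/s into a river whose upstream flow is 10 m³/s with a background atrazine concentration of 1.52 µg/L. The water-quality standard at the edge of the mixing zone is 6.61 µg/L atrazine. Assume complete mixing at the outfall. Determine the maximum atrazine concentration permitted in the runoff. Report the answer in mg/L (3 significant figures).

0.117 mg/L

1.52 µg/L = 0.00152 mg/L.
6.61 µg/L = 0.00661 mg/L.
Mass balance: 0.00661·10.46 = 0.46·Cₑ + 10·0.00152.
Cₑ = (0.06914 − 0.0152) / 0.46 = 0.1173 mg/L.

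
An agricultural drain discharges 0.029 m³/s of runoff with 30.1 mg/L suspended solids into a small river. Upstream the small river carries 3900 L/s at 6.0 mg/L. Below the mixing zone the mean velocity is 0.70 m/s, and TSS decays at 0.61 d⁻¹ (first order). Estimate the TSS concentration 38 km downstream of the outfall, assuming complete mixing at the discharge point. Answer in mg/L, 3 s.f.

3900 L/s = 3.9 m³/s.
After complete mixing, C₀ = (0.029·30.1 + 3.9·6) / 3.929 = 6.178 mg/L.
Travel time t = 3.8e+04 m / 0.70 m/s = 5.429e+04 s = 0.6283 d.
C = 6.178·exp(−0.61·0.6283) = 6.178·0.6816 = 4.211 mg/L.

4.21 mg/L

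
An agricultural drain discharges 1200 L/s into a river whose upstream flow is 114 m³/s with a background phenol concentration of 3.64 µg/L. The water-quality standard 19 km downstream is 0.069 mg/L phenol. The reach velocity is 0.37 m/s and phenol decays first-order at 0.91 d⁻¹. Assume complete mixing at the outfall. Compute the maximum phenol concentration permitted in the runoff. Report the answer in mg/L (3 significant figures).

11.0 mg/L

1200 L/s = 1.2 m³/s.
3.64 µg/L = 0.00364 mg/L.
Travel time to the compliance point: t = 1.9e+04/0.37 = 5.135e+04 s = 0.5943 d; decay factor exp(−0.91·0.5943) = 0.5823.
So the concentration just after mixing may be at most 0.069/0.5823 = 0.1185 mg/L.
Mass balance: 0.1185·115.2 = 1.2·Cₑ + 114·0.00364.
Cₑ = (13.65 − 0.415) / 1.2 = 11.03 mg/L.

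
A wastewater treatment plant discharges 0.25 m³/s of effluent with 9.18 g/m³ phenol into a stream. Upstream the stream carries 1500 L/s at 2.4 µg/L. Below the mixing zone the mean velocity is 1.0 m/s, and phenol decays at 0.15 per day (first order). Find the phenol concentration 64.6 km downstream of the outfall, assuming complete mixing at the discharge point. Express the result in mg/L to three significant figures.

1.17 mg/L

1500 L/s = 1.5 m³/s.
2.4 µg/L = 0.0024 mg/L.
After complete mixing, C₀ = (0.25·9.18 + 1.5·0.0024) / 1.75 = 1.313 mg/L.
Travel time t = 6.46e+04 m / 1.0 m/s = 6.46e+04 s = 0.7477 d.
C = 1.313·exp(−0.15·0.7477) = 1.313·0.8939 = 1.174 mg/L.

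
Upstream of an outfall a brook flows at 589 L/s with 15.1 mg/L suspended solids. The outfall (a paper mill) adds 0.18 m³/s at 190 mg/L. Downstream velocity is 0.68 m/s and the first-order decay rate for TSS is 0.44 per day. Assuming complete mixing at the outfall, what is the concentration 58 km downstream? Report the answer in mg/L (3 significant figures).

589 L/s = 0.589 m³/s.
After complete mixing, C₀ = (0.18·190 + 0.589·15.1) / 0.769 = 56.04 mg/L.
Travel time t = 5.8e+04 m / 0.68 m/s = 8.529e+04 s = 0.9872 d.
C = 56.04·exp(−0.44·0.9872) = 56.04·0.6477 = 36.29 mg/L.

36.3 mg/L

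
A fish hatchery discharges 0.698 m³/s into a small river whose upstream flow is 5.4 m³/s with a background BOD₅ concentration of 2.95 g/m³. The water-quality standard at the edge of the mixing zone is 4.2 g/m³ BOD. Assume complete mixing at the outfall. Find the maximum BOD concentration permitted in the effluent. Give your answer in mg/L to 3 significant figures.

13.9 mg/L

Mass balance: 4.2·6.098 = 0.698·Cₑ + 5.4·2.95.
Cₑ = (25.61 − 15.93) / 0.698 = 13.87 mg/L.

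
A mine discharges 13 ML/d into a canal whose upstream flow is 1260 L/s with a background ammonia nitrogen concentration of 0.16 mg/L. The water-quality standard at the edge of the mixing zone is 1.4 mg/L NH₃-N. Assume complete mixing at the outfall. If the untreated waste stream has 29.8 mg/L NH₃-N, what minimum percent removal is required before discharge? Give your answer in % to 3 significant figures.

13 ML/d = 0.1505 m³/s.
1260 L/s = 1.26 m³/s.
Mass balance: 1.4·1.41 = 0.1505·Cₑ + 1.26·0.16.
Cₑ = (1.975 − 0.2016) / 0.1505 = 11.78 mg/L.
Required removal = 1 − 11.78/29.8 = 60.46 %.

60.5 %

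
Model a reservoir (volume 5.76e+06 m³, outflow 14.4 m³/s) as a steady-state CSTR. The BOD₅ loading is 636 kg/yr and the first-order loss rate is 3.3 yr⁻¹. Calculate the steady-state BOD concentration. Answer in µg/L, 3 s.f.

Outflow Q = 14.4 m³/s × 3.156e+07 s/yr = 4.544e+08 m³/yr.
Steady-state CSTR mass balance: W = Q·C + k·V·C, so C = W/(Q + kV).
Q + kV = 4.544e+08 + 3.3·5.76e+06 = 4.734e+08 m³/yr.
C = 636/4.734e+08 = 1.343e-06 kg/m³ = 0.001343 mg/L = 1.343 µg/L.

1.34 µg/L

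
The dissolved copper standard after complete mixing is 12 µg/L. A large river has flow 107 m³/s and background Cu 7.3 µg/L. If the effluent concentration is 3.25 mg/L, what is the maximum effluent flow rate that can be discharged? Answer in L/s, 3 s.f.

7.3 µg/L = 0.0073 mg/L.
12 µg/L = 0.012 mg/L.
Mass balance at complete mixing: C_std·(Q_w + Q_r) = Q_w·C_e + Q_r·C_b.
Rearranging, Q_w = Q_r·(C_std − C_b)/(C_e − C_std) = 107·(0.012 − 0.0073) / (3.25 − 0.012) = 0.1553 m³/s.
= 155.3 L/s.

155 L/s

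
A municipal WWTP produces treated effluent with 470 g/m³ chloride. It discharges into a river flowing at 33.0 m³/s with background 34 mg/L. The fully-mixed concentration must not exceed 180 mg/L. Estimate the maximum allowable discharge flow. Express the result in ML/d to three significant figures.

1440 ML/d

Mass balance at complete mixing: C_std·(Q_w + Q_r) = Q_w·C_e + Q_r·C_b.
Rearranging, Q_w = Q_r·(C_std − C_b)/(C_e − C_std) = 33.0·(180 − 34) / (470 − 180) = 16.61 m³/s.
= 1435 ML/d.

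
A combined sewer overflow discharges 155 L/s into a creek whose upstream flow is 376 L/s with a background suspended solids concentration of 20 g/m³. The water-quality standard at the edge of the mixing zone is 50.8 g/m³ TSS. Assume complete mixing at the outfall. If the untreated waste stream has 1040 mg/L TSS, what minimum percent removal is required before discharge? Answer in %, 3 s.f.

87.9 %

155 L/s = 0.155 m³/s.
376 L/s = 0.376 m³/s.
Mass balance: 50.8·0.531 = 0.155·Cₑ + 0.376·20.
Cₑ = (26.97 − 7.52) / 0.155 = 125.5 mg/L.
Required removal = 1 − 125.5/1040 = 87.93 %.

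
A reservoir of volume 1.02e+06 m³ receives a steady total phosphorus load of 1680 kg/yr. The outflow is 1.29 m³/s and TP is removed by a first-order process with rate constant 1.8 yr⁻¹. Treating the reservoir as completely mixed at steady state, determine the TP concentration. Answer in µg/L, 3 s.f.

Outflow Q = 1.29 m³/s × 3.156e+07 s/yr = 4.071e+07 m³/yr.
Steady-state CSTR mass balance: W = Q·C + k·V·C, so C = W/(Q + kV).
Q + kV = 4.071e+07 + 1.8·1.02e+06 = 4.255e+07 m³/yr.
C = 1680/4.255e+07 = 3.949e-05 kg/m³ = 0.03949 mg/L = 39.49 µg/L.

39.5 µg/L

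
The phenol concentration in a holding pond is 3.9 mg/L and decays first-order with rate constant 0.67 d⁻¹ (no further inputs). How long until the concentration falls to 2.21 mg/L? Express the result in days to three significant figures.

t = ln(C₀/C)/k = ln(3.9/2.21)/0.67 = 0.568/0.67 = 0.8477 d.

0.848 d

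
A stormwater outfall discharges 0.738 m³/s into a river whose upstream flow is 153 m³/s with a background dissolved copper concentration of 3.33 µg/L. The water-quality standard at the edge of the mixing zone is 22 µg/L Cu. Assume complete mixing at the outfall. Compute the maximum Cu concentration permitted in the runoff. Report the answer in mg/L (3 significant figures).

3.89 mg/L

3.33 µg/L = 0.00333 mg/L.
22 µg/L = 0.022 mg/L.
Mass balance: 0.022·153.7 = 0.738·Cₑ + 153·0.00333.
Cₑ = (3.382 − 0.5095) / 0.738 = 3.893 mg/L.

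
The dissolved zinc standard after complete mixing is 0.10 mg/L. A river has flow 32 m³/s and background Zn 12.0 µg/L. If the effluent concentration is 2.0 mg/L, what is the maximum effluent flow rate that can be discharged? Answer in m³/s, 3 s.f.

12.0 µg/L = 0.012 mg/L.
Mass balance at complete mixing: C_std·(Q_w + Q_r) = Q_w·C_e + Q_r·C_b.
Rearranging, Q_w = Q_r·(C_std − C_b)/(C_e − C_std) = 32·(0.1 − 0.012) / (2 − 0.1) = 1.482 m³/s.

1.48 m³/s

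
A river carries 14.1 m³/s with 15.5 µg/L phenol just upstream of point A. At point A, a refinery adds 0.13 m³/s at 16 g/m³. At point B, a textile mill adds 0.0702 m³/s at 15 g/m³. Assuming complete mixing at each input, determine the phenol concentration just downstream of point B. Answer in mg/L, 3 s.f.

15.5 µg/L = 0.0155 mg/L.
After input A: C = (14.1·0.0155 + 0.13·16) / 14.23 = 0.1615 mg/L.
After input B: C = (14.23·0.1615 + 0.0702·15) / 14.3 = 0.2344 mg/L.

0.234 mg/L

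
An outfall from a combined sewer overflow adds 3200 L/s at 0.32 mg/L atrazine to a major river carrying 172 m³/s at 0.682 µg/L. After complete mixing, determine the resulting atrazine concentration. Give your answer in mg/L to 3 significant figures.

3200 L/s = 3.2 m³/s.
0.682 µg/L = 0.000682 mg/L.
By mass balance at complete mixing, C = (3.2·0.32 + 172·0.000682) / (3.2 + 172) = 1.141/175.2 = 0.006514 mg/L.

0.00651 mg/L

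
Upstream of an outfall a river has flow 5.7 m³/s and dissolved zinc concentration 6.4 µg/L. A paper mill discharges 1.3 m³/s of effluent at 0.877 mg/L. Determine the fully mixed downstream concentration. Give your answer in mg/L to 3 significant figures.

0.168 mg/L

6.4 µg/L = 0.0064 mg/L.
By mass balance at complete mixing, C = (1.3·0.877 + 5.7·0.0064) / (1.3 + 5.7) = 1.177/7 = 0.1681 mg/L.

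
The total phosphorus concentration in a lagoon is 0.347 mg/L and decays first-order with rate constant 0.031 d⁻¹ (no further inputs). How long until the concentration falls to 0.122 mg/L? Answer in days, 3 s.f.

33.7 d

t = ln(C₀/C)/k = ln(0.347/0.122)/0.031 = 1.045/0.031 = 33.72 d.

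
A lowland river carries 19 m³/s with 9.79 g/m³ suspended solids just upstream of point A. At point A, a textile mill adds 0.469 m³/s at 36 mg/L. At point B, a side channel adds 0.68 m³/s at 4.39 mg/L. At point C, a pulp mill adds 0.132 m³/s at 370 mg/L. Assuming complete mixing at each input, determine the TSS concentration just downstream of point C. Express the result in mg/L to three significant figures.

After input A: C = (19·9.79 + 0.469·36) / 19.47 = 10.42 mg/L.
After input B: C = (19.47·10.42 + 0.68·4.39) / 20.15 = 10.22 mg/L.
After input C: C = (20.15·10.22 + 0.132·370) / 20.28 = 12.56 mg/L.

12.6 mg/L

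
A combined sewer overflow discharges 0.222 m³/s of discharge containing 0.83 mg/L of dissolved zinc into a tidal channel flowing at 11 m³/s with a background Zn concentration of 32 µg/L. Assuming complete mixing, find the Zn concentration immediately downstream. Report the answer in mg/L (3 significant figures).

32 µg/L = 0.032 mg/L.
Conservation of mass across the mixing zone: C = (0.222·0.83 + 11·0.032) / (0.222 + 11) = 0.5363/11.22 = 0.04779 mg/L.

0.0478 mg/L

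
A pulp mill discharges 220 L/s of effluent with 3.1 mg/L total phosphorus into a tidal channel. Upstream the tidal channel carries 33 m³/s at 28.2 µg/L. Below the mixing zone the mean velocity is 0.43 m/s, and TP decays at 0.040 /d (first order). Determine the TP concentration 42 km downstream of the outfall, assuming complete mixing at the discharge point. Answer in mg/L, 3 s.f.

220 L/s = 0.22 m³/s.
28.2 µg/L = 0.0282 mg/L.
After complete mixing, C₀ = (0.22·3.1 + 33·0.0282) / 33.22 = 0.04854 mg/L.
Travel time t = 4.2e+04 m / 0.43 m/s = 9.767e+04 s = 1.13 d.
C = 0.04854·exp(−0.040·1.13) = 0.04854·0.9558 = 0.0464 mg/L.

0.0464 mg/L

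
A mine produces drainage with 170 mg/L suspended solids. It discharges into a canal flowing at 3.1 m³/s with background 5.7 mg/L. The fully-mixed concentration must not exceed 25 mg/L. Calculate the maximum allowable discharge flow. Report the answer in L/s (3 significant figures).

Mass balance at complete mixing: C_std·(Q_w + Q_r) = Q_w·C_e + Q_r·C_b.
Rearranging, Q_w = Q_r·(C_std − C_b)/(C_e − C_std) = 3.1·(25 − 5.7) / (170 − 25) = 0.4126 m³/s.
= 412.6 L/s.

413 L/s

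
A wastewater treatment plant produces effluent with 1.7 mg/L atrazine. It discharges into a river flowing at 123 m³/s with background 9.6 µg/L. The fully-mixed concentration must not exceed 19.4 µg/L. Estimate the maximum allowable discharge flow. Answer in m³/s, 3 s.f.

9.6 µg/L = 0.0096 mg/L.
19.4 µg/L = 0.0194 mg/L.
Mass balance at complete mixing: C_std·(Q_w + Q_r) = Q_w·C_e + Q_r·C_b.
Rearranging, Q_w = Q_r·(C_std − C_b)/(C_e − C_std) = 123·(0.0194 − 0.0096) / (1.7 − 0.0194) = 0.7172 m³/s.

0.717 m³/s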